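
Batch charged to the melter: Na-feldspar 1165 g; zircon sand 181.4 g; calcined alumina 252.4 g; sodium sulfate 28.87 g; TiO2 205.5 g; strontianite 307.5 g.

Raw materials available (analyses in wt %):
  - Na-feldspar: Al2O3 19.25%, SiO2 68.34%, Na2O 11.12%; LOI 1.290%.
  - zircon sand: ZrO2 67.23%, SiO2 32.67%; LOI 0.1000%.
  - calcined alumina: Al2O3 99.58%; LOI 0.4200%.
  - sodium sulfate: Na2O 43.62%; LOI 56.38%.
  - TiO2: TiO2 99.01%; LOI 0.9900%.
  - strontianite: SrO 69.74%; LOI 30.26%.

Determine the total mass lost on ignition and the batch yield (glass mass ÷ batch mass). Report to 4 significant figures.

LOI loss = 127.6 g; glass = 2013 g; yield = 94.04%

The whole derivation runs at exact precision at all times. The intermediate values appear, rounded to 4 significant digits, on the page — exactly one rounding goes into each reported number. The derived quantities are rebuilt starting from the weights for 2013 g of glass at full float precision (yield, the totals, ignition loss, six oxide percentages, net glass mass), as written in the question or the answer.
Each material's LOI contribution:
  Na-feldspar: 1165 × 0.01290 = 15.03 g
  zircon sand: 181.4 × 0.001000 = 0.1814 g
  calcined alumina: 252.4 × 0.004200 = 1.060 g
  sodium sulfate: 28.87 × 0.5638 = 16.28 g
  TiO2: 205.5 × 0.009900 = 2.034 g
  strontianite: 307.5 × 0.3026 = 93.05 g
Total LOI = 127.6 g
Glass = batch − LOI = 2141 − 127.6 = 2013 g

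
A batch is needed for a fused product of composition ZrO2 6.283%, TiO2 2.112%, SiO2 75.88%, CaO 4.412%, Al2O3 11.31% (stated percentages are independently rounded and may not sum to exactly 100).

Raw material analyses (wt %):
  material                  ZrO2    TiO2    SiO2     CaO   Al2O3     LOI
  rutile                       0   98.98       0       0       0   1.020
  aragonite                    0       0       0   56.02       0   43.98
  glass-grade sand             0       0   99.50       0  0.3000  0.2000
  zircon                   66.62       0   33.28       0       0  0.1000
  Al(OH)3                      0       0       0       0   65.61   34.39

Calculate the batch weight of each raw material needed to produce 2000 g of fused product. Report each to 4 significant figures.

Batch per 2000 g fused product:
  rutile: 42.68 g
  aragonite: 157.5 g
  glass-grade sand: 1462 g
  zircon: 188.6 g
  Al(OH)3: 338.1 g
Total batch = 2189 g; LOI loss = 189.1 g; yield = 91.36%

Each numeric step holds full precision at each step; mid-chain values appear, rounded to 4 significant figures, within the worked lines; each reported figure is rounded a single time; the derived quantities (LOI, the yield, the totals, glass mass, the five compositions) are carried from the batch weights per 2000 g of glass at exact precision exactly as printed in the problem or answer text.
Oxide-by-oxide targets in 2000 g fused product:
  ZrO2: 6.283% × 2000 = 125.7 g
  TiO2: 2.112% × 2000 = 42.24 g
  SiO2: 75.88% × 2000 = 1518 g
  CaO: 4.412% × 2000 = 88.24 g
  Al2O3: 11.31% × 2000 = 226.2 g
Checking each oxide sum using the reported weights, for the quoted basis mass (target by target, the sums agree modulo rounding of the values):
  ZrO2: 188.6·0.6662 = 125.6 g (target 125.7 g)
  TiO2: 42.68·0.9898 = 42.24 g (target 42.24 g)
  SiO2: 1462·0.9950 + 188.6·0.3328 = 1517 g (target 1518 g)
  CaO: 157.5·0.5602 = 88.23 g (target 88.24 g)
  Al2O3: 1462·0.003000 + 338.1·0.6561 = 226.2 g (target 226.2 g)
Mass balance on the glass: net batch after ignition = 2000 g (targets for the oxides total 2000 g; against the stated basis, 2000 g — any gap is answer rounding).
Total batch = Σ batch = 2189 g; loss to ignition Σ batch·LOI = 189.1 g; yield: glass divided by total = 91.36%.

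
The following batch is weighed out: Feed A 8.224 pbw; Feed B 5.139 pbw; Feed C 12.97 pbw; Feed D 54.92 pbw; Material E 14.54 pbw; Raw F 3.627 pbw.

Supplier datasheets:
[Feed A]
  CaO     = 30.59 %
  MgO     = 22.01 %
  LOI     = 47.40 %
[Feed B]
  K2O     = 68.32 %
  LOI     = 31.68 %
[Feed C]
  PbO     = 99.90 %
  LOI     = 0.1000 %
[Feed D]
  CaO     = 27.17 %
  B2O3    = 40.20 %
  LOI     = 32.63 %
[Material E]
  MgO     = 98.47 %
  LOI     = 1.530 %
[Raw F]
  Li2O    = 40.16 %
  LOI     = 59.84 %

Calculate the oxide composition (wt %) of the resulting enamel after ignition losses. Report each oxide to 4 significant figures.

Glass mass = 73.57 pbw (batch 99.42 − LOI 25.85).
Composition: CaO 23.70%, PbO 17.61%, K2O 4.772%, B2O3 30.01%, MgO 21.92%, Li2O 1.980%

The whole derivation keeps exact precision all the way through — working values appear rounded off to 4 significant figures within the worked lines. A single rounding yields every reported number. The derived quantities (six oxide percentages, ignition loss, totals, yield, net glass mass) are rebuilt from the batch weights on 73.57 pbw of glass at exact precision as set out in question or answer.
Oxide-by-oxide delivered mass:
  CaO: 8.224·0.3059 + 54.92·0.2717 = 17.44 pbw
  PbO: 12.97·0.9990 = 12.96 pbw
  K2O: 5.139·0.6832 = 3.511 pbw
  B2O3: 54.92·0.4020 = 22.08 pbw
  MgO: 8.224·0.2201 + 14.54·0.9847 = 16.13 pbw
  Li2O: 3.627·0.4016 = 1.457 pbw
LOI: 8.224·0.4740 + 5.139·0.3168 + 12.97·0.001000 + 54.92·0.3263 + 14.54·0.01530 + 3.627·0.5984 = 25.85 pbw
Net of LOI, the glass mass = 99.42 − 25.85 = 73.57 pbw (consistent with Σ oxide mass)
wt %: oxide over glass, times 100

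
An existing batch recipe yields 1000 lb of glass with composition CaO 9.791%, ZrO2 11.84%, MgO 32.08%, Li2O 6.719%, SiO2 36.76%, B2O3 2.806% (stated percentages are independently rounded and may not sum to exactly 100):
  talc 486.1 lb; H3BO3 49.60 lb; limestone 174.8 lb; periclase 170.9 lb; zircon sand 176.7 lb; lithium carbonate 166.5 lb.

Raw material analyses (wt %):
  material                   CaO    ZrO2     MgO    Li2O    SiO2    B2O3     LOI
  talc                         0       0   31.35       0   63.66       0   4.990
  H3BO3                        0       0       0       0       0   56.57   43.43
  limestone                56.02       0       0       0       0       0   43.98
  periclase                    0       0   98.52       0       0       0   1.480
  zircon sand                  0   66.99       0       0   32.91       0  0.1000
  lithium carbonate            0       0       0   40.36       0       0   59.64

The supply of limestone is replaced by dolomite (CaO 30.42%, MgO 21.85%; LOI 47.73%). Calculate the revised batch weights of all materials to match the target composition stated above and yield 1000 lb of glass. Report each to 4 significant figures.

Revised batch per 1000 lb glass:
  talc: 486.1 lb
  H3BO3: 49.60 lb
  dolomite: 321.9 lb
  periclase: 99.56 lb
  zircon sand: 176.7 lb
  lithium carbonate: 166.5 lb
Total batch = 1300 lb; LOI loss = 300.4 lb

Values along the way are displayed, rounded to 4 significant figures, at each printed step; full precision is maintained all the way through — each reported result undergoes a single rounding. The derived quantities (the totals, ignition loss, net glass mass, the six compositions, the yield) are rebuilt from the weighed amounts on 1000 lb of glass in exact precision as set out in question or answer.
Oxide mass targets, per 1000 lb glass:
  CaO: 9.791% × 1000 = 97.91 lb
  ZrO2: 11.84% × 1000 = 118.4 lb
  MgO: 32.08% × 1000 = 320.8 lb
  Li2O: 6.719% × 1000 = 67.19 lb
  SiO2: 36.76% × 1000 = 367.6 lb
  B2O3: 2.806% × 1000 = 28.06 lb
Checking each oxide sum using the reported weights, for the quoted basis mass (sums match the target masses up to rounding of the answer):
  CaO: 321.9·0.3042 = 97.92 lb (target 97.91 lb)
  ZrO2: 176.7·0.6699 = 118.4 lb (target 118.4 lb)
  MgO: 486.1·0.3135 + 321.9·0.2185 + 99.56·0.9852 = 320.8 lb (target 320.8 lb)
  Li2O: 166.5·0.4036 = 67.20 lb (target 67.19 lb)
  SiO2: 486.1·0.6366 + 176.7·0.3291 = 367.6 lb (target 367.6 lb)
  B2O3: 49.60·0.5657 = 28.06 lb (target 28.06 lb)
Consistency of the glass mass: whole batch net of LOI = 1000 lb (targets for the oxides total 1000 lb; against the stated basis, 1000 lb — deltas are rounding alone).
Summing the batch: Σ batch = 1300 lb; LOI loss = Σ batch·LOI = 300.4 lb; yield = glass ÷ total batch = 76.90%.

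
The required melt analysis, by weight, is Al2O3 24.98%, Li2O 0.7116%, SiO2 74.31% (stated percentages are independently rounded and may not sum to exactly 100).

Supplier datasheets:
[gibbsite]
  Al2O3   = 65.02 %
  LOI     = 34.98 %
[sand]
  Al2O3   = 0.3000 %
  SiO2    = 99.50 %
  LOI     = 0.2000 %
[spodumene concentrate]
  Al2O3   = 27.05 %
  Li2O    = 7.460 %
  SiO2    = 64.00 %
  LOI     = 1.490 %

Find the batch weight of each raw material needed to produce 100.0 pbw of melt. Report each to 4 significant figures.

Batch per 100.0 pbw melt:
  gibbsite: 34.13 pbw
  sand: 68.55 pbw
  spodumene concentrate: 9.539 pbw
Total batch = 112.2 pbw; LOI loss = 12.22 pbw; yield = 89.11%

Each numeric step carries full float precision through the solve — mid-chain values are shown, with 4-significant-digit rounding, across the worked steps — every reported value carries a single rounding; the derived quantities are computed using the weight values per 100.0 pbw of glass in full precision (glass mass, LOI, the totals, the yield, the three compositions), exactly as shown in problem or answer.
Oxide mass targets, per 100.0 pbw melt:
  Al2O3: 24.98% × 100.0 = 24.98 pbw
  Li2O: 0.7116% × 100.0 = 0.7116 pbw
  SiO2: 74.31% × 100.0 = 74.31 pbw
A balance pass over the oxides, from the weights as reported, versus the basis set out (sums match the target masses modulo rounding of the values):
  Al2O3: 34.13·0.6502 + 68.55·0.003000 + 9.539·0.2705 = 24.98 pbw (target 24.98 pbw)
  Li2O: 9.539·0.07460 = 0.7116 pbw (target 0.7116 pbw)
  SiO2: 68.55·0.9950 + 9.539·0.6400 = 74.31 pbw (target 74.31 pbw)
The glass-mass cross-check: total batch − LOI = 100.0 pbw (oxide target masses add up to 100.0 pbw; the stated basis being 100.0 pbw — rounding explains the deltas).
Adding the batch up: Σ batch = 112.2 pbw; Σ batch·LOI gives LOI loss = 12.22 pbw; glass ÷ batch gives a yield of 89.11%.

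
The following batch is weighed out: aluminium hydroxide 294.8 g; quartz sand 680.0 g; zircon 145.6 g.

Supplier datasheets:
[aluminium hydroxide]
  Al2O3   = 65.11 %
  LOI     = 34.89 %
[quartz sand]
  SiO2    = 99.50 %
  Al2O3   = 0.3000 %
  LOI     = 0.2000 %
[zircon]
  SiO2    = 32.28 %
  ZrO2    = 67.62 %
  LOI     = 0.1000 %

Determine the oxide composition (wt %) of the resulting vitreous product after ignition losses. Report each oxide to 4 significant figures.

Intermediates appear rounded to 4 significant figures as written — each numeric step keeps full precision at every stage — each reported number carries a single rounding; derived quantities, including the yield, net glass mass, ignition loss, the totals, the three compositions, are re-derived starting from the weights for 1016 g of glass in full float precision, as written in the question or the answer.
What the batch supplies per oxide:
  SiO2: 680.0·0.9950 + 145.6·0.3228 = 723.6 g
  Al2O3: 294.8·0.6511 + 680.0·0.003000 = 194.0 g
  ZrO2: 145.6·0.6762 = 98.45 g
LOI: 294.8·0.3489 + 680.0·0.002000 + 145.6·0.001000 = 104.4 g
Net of LOI, the glass mass = 1120 − 104.4 = 1016 g (the oxide masses sum to this)
each wt % is 100 × oxide ÷ glass

Glass mass = 1016 g (batch 1120 − LOI 104.4).
Composition: SiO2 71.22%, Al2O3 19.09%, ZrO2 9.690%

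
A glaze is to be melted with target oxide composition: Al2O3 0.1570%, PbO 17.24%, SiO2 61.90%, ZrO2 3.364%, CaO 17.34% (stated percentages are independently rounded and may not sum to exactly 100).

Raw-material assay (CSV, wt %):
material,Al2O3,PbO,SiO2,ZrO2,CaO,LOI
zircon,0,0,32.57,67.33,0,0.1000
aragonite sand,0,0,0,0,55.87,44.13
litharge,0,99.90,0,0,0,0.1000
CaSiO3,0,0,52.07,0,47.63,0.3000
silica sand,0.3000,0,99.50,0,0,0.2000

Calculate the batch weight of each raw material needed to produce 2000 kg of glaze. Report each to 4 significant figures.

All arithmetic runs at exact precision at all times — intermediates are displayed, with 4-significant-figure rounding, across the worked steps — each reported number is rounded only once — the derived quantities, including the five compositions, ignition loss, totals, glass mass, the yield, are computed from the weighed amounts for 2000 kg of glass at exact precision precisely as stated by the question or the answer.
Per-oxide target masses for 2000 kg glaze:
  Al2O3: 0.1570% × 2000 = 3.140 kg
  PbO: 17.24% × 2000 = 344.8 kg
  SiO2: 61.90% × 2000 = 1238 kg
  ZrO2: 3.364% × 2000 = 67.28 kg
  CaO: 17.34% × 2000 = 346.8 kg
Sums-versus-targets review with the batch weights as given, relative to the basis at hand (summed amounts equal target values inside rounding margins):
  Al2O3: 1047·0.003000 = 3.141 kg (target 3.140 kg)
  PbO: 345.1·0.9990 = 344.8 kg (target 344.8 kg)
  SiO2: 99.93·0.3257 + 315.0·0.5207 + 1047·0.9950 = 1238 kg (target 1238 kg)
  ZrO2: 99.93·0.6733 = 67.28 kg (target 67.28 kg)
  CaO: 352.2·0.5587 + 315.0·0.4763 = 346.8 kg (target 346.8 kg)
Auditing the glass mass value: total charge less LOI = 2000 kg (oxide target masses add up to 2000 kg; stated basis 2000 kg — rounding explains the deltas).
Batch total: Σ batch = 2159 kg; the LOI term Σ batch·LOI equals 158.9 kg; as yield: glass ÷ batch → 92.64%.

Batch per 2000 kg glaze:
  zircon: 99.93 kg
  aragonite sand: 352.2 kg
  litharge: 345.1 kg
  CaSiO3: 315.0 kg
  silica sand: 1047 kg
Total batch = 2159 kg; LOI loss = 158.9 kg; yield = 92.64%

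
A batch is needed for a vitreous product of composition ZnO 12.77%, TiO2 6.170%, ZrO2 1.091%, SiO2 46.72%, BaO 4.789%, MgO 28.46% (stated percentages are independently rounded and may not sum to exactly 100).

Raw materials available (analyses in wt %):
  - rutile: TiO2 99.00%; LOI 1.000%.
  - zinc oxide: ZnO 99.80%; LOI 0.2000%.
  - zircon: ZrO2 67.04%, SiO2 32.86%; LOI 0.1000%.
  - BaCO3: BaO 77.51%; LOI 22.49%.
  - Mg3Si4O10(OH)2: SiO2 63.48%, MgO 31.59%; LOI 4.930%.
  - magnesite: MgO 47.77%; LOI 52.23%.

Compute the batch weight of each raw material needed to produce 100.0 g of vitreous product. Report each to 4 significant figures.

Working values appear (rounded to four significant figures) on the page. Exact precision is maintained from start to finish — each reported figure is rounded exactly once — all derived quantities, which include totals, net glass mass, six oxide percentages, ignition loss, yield, are carried in full float precision, as set out in either problem or answer, starting from the weights at 100.0 g of glass.
Per-oxide target masses for 100.0 g vitreous product:
  ZnO: 12.77% × 100.0 = 12.77 g
  TiO2: 6.170% × 100.0 = 6.170 g
  ZrO2: 1.091% × 100.0 = 1.091 g
  SiO2: 46.72% × 100.0 = 46.72 g
  BaO: 4.789% × 100.0 = 4.789 g
  MgO: 28.46% × 100.0 = 28.46 g
Balance tally, oxide-wise, applying the batch weights above, for the quoted basis mass (sum by sum, the targets are met exact up to rounding of places):
  ZnO: 12.80·0.9980 = 12.77 g (target 12.77 g)
  TiO2: 6.232·0.9900 = 6.170 g (target 6.170 g)
  ZrO2: 1.627·0.6704 = 1.091 g (target 1.091 g)
  SiO2: 1.627·0.3286 + 72.76·0.6348 = 46.72 g (target 46.72 g)
  BaO: 6.179·0.7751 = 4.789 g (target 4.789 g)
  MgO: 72.76·0.3159 + 11.46·0.4777 = 28.46 g (target 28.46 g)
Auditing the glass mass value: whole batch net of LOI = 100.0 g (the targets, summed, come to 100.0 g; against the stated basis, 100.0 g — a pure rounding effect).
Batch total: Σ batch = 111.1 g; Σ batch·LOI gives LOI loss = 11.05 g; glass ÷ batch gives a yield of 90.05%.

Batch per 100.0 g vitreous product:
  rutile: 6.232 g
  zinc oxide: 12.80 g
  zircon: 1.627 g
  BaCO3: 6.179 g
  Mg3Si4O10(OH)2: 72.76 g
  magnesite: 11.46 g
Total batch = 111.1 g; LOI loss = 11.05 g; yield = 90.05%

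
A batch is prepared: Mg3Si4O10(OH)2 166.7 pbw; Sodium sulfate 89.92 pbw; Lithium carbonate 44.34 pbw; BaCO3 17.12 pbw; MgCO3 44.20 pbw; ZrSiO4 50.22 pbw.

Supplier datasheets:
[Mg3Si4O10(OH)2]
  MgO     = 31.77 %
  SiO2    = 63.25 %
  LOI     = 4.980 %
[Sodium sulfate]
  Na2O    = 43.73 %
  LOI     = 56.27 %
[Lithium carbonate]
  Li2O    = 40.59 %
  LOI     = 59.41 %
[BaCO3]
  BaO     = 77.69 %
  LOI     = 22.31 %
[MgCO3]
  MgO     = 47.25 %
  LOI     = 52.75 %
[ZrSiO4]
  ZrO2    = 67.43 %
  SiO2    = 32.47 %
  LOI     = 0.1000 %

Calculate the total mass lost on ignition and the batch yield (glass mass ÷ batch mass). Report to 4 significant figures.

Intermediates appear rounded off to 4 significant figures on the page — all arithmetic keeps full precision through the solve. Each reported value takes exactly one rounding; derived quantities, including ignition loss, yield, the totals, net glass mass, six oxide percentages, are recomputed from the weighed amounts per 300.1 pbw of glass at full float precision, as they appear in the problem or the answer.
Loss on ignition, line by line:
  Mg3Si4O10(OH)2: 166.7 × 0.04980 = 8.302 pbw
  Sodium sulfate: 89.92 × 0.5627 = 50.60 pbw
  Lithium carbonate: 44.34 × 0.5941 = 26.34 pbw
  BaCO3: 17.12 × 0.2231 = 3.819 pbw
  MgCO3: 44.20 × 0.5275 = 23.32 pbw
  ZrSiO4: 50.22 × 0.001000 = 0.05022 pbw
Total LOI = 112.4 pbw
Glass = batch − LOI = 412.5 − 112.4 = 300.1 pbw

LOI loss = 112.4 pbw; glass = 300.1 pbw; yield = 72.74%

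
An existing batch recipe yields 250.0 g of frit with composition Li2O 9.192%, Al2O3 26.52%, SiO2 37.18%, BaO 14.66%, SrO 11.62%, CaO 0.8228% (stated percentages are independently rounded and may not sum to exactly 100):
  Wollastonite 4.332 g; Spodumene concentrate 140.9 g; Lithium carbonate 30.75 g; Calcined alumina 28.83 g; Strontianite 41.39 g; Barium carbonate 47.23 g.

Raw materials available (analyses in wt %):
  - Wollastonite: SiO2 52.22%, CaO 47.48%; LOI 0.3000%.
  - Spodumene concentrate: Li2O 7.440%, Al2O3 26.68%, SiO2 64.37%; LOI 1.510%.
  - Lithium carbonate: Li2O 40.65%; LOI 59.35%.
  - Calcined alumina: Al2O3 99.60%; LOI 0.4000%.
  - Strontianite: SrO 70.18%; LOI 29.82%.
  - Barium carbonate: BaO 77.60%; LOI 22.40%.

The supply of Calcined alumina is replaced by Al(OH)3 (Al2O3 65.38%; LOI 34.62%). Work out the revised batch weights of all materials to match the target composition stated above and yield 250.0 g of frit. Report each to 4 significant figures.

The whole derivation holds full precision all the way through. The intermediate values are rounded to 4 significant figures as shown — every reported result is rounded a single time. The derived quantities, including six oxide percentages, yield, LOI, net glass mass, the totals, are re-derived using the weight values on 250.0 g of glass in full float precision as written in either problem or answer.
Oxide-by-oxide targets in 250.0 g frit:
  Li2O: 9.192% × 250.0 = 22.98 g
  Al2O3: 26.52% × 250.0 = 66.30 g
  SiO2: 37.18% × 250.0 = 92.95 g
  BaO: 14.66% × 250.0 = 36.65 g
  SrO: 11.62% × 250.0 = 29.05 g
  CaO: 0.8228% × 250.0 = 2.057 g
Sums-versus-targets review with the batch weights as given, versus the basis set out (sums match the target masses exact up to rounding of places):
  Li2O: 140.9·0.07440 + 30.75·0.4065 = 22.98 g (target 22.98 g)
  Al2O3: 140.9·0.2668 + 43.92·0.6538 = 66.31 g (target 66.30 g)
  SiO2: 4.332·0.5222 + 140.9·0.6437 = 92.96 g (target 92.95 g)
  BaO: 47.23·0.7760 = 36.65 g (target 36.65 g)
  SrO: 41.39·0.7018 = 29.05 g (target 29.05 g)
  CaO: 4.332·0.4748 = 2.057 g (target 2.057 g)
Glass-mass closure: the batch minus its LOI: 250.0 g (oxide target masses add up to 250.0 g; with the basis standing at 250.0 g — a pure rounding effect).
Batch total: Σ batch = 308.5 g; the LOI term Σ batch·LOI equals 58.52 g; the yield ratio, glass ÷ batch: 81.03%.

Revised batch per 250.0 g frit:
  Wollastonite: 4.332 g
  Spodumene concentrate: 140.9 g
  Lithium carbonate: 30.75 g
  Al(OH)3: 43.92 g
  Strontianite: 41.39 g
  Barium carbonate: 47.23 g
Total batch = 308.5 g; LOI loss = 58.52 g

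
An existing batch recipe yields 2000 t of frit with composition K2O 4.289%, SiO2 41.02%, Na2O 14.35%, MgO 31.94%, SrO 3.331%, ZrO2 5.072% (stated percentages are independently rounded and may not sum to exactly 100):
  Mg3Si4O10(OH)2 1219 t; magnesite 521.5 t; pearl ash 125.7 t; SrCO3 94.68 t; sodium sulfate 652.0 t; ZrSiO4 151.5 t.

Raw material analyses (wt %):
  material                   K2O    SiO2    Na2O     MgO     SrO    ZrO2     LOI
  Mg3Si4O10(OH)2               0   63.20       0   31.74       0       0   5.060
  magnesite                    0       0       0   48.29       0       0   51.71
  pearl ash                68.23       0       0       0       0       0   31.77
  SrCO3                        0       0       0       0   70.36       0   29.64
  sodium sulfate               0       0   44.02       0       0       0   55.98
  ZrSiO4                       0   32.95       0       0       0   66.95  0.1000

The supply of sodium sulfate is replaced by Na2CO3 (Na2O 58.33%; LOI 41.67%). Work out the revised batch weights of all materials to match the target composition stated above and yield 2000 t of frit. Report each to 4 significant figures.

Revised batch per 2000 t frit:
  Mg3Si4O10(OH)2: 1219 t
  magnesite: 521.5 t
  pearl ash: 125.7 t
  SrCO3: 94.68 t
  Na2CO3: 492.0 t
  ZrSiO4: 151.5 t
Total batch = 2604 t; LOI loss = 604.5 t

Working values are printed, rounded to 4 significant figures, on the page — the working math runs at full precision at all times — every reported result is rounded exactly once; derived quantities (glass mass, ignition loss, totals, the six compositions, yield) are carried at exact precision starting from the weights at 2000 t of glass, precisely as stated by the problem or the answer.
Oxide mass targets, per 2000 t frit:
  K2O: 4.289% × 2000 = 85.78 t
  SiO2: 41.02% × 2000 = 820.4 t
  Na2O: 14.35% × 2000 = 287.0 t
  MgO: 31.94% × 2000 = 638.8 t
  SrO: 3.331% × 2000 = 66.62 t
  ZrO2: 5.072% × 2000 = 101.4 t
A balance pass over the oxides, given the weights on record, for the quoted basis mass (target by target, the sums agree within answer rounding):
  K2O: 125.7·0.6823 = 85.77 t (target 85.78 t)
  SiO2: 1219·0.6320 + 151.5·0.3295 = 820.3 t (target 820.4 t)
  Na2O: 492.0·0.5833 = 287.0 t (target 287.0 t)
  MgO: 1219·0.3174 + 521.5·0.4829 = 638.7 t (target 638.8 t)
  SrO: 94.68·0.7036 = 66.62 t (target 66.62 t)
  ZrO2: 151.5·0.6695 = 101.4 t (target 101.4 t)
Glass-mass sanity pass: total batch − LOI = 2000 t (the targets, summed, come to 2000 t; with the basis standing at 2000 t — gaps are rounding artifacts).
Batch grand total — Σ batch = 2604 t; LOI removed, Σ of batch·LOI: 604.5 t; yield = glass ÷ total batch = 76.79%.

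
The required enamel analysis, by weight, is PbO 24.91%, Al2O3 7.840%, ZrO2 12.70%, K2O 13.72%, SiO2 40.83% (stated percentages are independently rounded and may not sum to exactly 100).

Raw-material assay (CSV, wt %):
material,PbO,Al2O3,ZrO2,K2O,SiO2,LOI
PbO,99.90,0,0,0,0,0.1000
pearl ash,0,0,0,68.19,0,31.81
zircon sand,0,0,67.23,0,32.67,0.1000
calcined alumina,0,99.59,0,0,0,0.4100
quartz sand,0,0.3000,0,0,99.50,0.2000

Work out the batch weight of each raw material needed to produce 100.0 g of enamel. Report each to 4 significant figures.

Every computation maintains full float precision from first step to last — values along the way are shown with 4-significant-figure rounding alongside each step; every reported result takes just one rounding — the derived quantities (totals, the yield, the five compositions, glass mass, ignition loss) are re-derived at full float precision using the weight values at 100.0 g of glass exactly as printed in the problem or the answer.
Per-oxide target masses for 100.0 g enamel:
  PbO: 24.91% × 100.0 = 24.91 g
  Al2O3: 7.840% × 100.0 = 7.840 g
  ZrO2: 12.70% × 100.0 = 12.70 g
  K2O: 13.72% × 100.0 = 13.72 g
  SiO2: 40.83% × 100.0 = 40.83 g
Balance tally, oxide-wise, per the reported batch figures, against the basis in use (target by target, the sums agree given rounding of the digits):
  PbO: 24.93·0.9990 = 24.91 g (target 24.91 g)
  Al2O3: 7.767·0.9959 + 34.83·0.003000 = 7.840 g (target 7.840 g)
  ZrO2: 18.89·0.6723 = 12.70 g (target 12.70 g)
  K2O: 20.12·0.6819 = 13.72 g (target 13.72 g)
  SiO2: 18.89·0.3267 + 34.83·0.9950 = 40.83 g (target 40.83 g)
Auditing the glass mass value: the batch minus its LOI: 99.99 g (per-oxide target masses sum to 100.0 g; stated basis 100.0 g — any gap is answer rounding).
Adding the batch up: Σ batch = 106.5 g; the LOI term Σ batch·LOI equals 6.545 g; yield = glass ÷ total batch = 93.86%.

Batch per 100.0 g enamel:
  PbO: 24.93 g
  pearl ash: 20.12 g
  zircon sand: 18.89 g
  calcined alumina: 7.767 g
  quartz sand: 34.83 g
Total batch = 106.5 g; LOI loss = 6.545 g; yield = 93.86%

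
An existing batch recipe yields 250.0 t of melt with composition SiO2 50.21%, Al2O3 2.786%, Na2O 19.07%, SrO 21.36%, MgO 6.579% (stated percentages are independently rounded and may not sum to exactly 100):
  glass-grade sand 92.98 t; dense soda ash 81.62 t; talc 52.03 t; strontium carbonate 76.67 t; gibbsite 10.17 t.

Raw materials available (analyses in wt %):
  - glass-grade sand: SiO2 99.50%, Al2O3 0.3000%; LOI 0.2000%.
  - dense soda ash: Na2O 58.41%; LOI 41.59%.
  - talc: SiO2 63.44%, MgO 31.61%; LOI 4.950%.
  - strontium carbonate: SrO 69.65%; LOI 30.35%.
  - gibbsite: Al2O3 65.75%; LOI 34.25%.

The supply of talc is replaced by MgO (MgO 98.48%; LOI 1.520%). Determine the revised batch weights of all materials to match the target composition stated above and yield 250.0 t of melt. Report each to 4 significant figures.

Revised batch per 250.0 t melt:
  glass-grade sand: 126.2 t
  dense soda ash: 81.62 t
  MgO: 16.70 t
  strontium carbonate: 76.67 t
  gibbsite: 10.02 t
Total batch = 311.2 t; LOI loss = 61.15 t

Every computation carries exact precision throughout. Values along the way are shown, rounded to four significant figures, within the worked lines — exactly one rounding goes into every reported result — the derived quantities are computed from the batch weights for 250.0 t of glass in exact precision (ignition loss, yield, the five compositions, net glass mass, the totals) exactly as printed in either problem or answer.
Target masses of each oxide per 250.0 t melt:
  SiO2: 50.21% × 250.0 = 125.5 t
  Al2O3: 2.786% × 250.0 = 6.965 t
  Na2O: 19.07% × 250.0 = 47.68 t
  SrO: 21.36% × 250.0 = 53.40 t
  MgO: 6.579% × 250.0 = 16.45 t
Balance tally, oxide-wise, from the weights as reported, under the basis named above (delivered sums recover each target modulo rounding of the values):
  SiO2: 126.2·0.9950 = 125.6 t (target 125.5 t)
  Al2O3: 126.2·0.003000 + 10.02·0.6575 = 6.967 t (target 6.965 t)
  Na2O: 81.62·0.5841 = 47.67 t (target 47.68 t)
  SrO: 76.67·0.6965 = 53.40 t (target 53.40 t)
  MgO: 16.70·0.9848 = 16.45 t (target 16.45 t)
Glass-mass sanity pass: whole batch net of LOI = 250.1 t (the targets, summed, come to 250.0 t; with the basis standing at 250.0 t — deltas are rounding alone).
Batch grand total — Σ batch = 311.2 t; loss to ignition Σ batch·LOI = 61.15 t; yield = glass ÷ total batch = 80.35%.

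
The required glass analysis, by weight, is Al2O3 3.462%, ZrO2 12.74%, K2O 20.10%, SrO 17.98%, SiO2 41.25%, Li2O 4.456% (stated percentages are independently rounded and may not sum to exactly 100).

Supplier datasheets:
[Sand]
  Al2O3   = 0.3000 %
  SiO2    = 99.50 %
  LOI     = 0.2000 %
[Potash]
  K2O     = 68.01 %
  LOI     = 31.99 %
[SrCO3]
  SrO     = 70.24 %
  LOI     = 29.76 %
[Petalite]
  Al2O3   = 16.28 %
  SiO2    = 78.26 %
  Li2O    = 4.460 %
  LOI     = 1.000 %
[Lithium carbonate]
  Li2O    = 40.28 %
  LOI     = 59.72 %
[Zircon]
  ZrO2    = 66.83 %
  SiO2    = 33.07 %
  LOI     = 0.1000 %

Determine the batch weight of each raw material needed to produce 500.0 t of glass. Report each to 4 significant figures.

All internal work maintains exact precision throughout — mid-chain values appear rounded to four significant digits alongside each step. Every reported number undergoes a single rounding; all derived quantities (the six compositions, ignition loss, totals, net glass mass, yield) are re-derived starting from the weights on 500.0 t of glass in full float precision, precisely as stated by question or answer.
The oxide mass targets at 500.0 t glass:
  Al2O3: 3.462% × 500.0 = 17.31 t
  ZrO2: 12.74% × 500.0 = 63.70 t
  K2O: 20.10% × 500.0 = 100.5 t
  SrO: 17.98% × 500.0 = 89.90 t
  SiO2: 41.25% × 500.0 = 206.2 t
  Li2O: 4.456% × 500.0 = 22.28 t
Sums-versus-targets review working from each reported weight, versus the basis set out (target by target, the sums agree net of answer rounding effects):
  Al2O3: 93.33·0.003000 + 104.6·0.1628 = 17.31 t (target 17.31 t)
  ZrO2: 95.32·0.6683 = 63.70 t (target 63.70 t)
  K2O: 147.8·0.6801 = 100.5 t (target 100.5 t)
  SrO: 128.0·0.7024 = 89.91 t (target 89.90 t)
  SiO2: 93.33·0.9950 + 104.6·0.7826 + 95.32·0.3307 = 206.2 t (target 206.2 t)
  Li2O: 104.6·0.04460 + 43.73·0.4028 = 22.28 t (target 22.28 t)
Auditing the glass mass value: Σ batch − LOI loss = 500.0 t (oxide target masses add up to 499.9 t; against the stated basis, 500.0 t — any gap is answer rounding).
Adding the batch up: Σ batch = 612.8 t; the LOI term Σ batch·LOI equals 112.8 t; glass ÷ batch gives a yield of 81.59%.

Batch per 500.0 t glass:
  Sand: 93.33 t
  Potash: 147.8 t
  SrCO3: 128.0 t
  Petalite: 104.6 t
  Lithium carbonate: 43.73 t
  Zircon: 95.32 t
Total batch = 612.8 t; LOI loss = 112.8 t; yield = 81.59%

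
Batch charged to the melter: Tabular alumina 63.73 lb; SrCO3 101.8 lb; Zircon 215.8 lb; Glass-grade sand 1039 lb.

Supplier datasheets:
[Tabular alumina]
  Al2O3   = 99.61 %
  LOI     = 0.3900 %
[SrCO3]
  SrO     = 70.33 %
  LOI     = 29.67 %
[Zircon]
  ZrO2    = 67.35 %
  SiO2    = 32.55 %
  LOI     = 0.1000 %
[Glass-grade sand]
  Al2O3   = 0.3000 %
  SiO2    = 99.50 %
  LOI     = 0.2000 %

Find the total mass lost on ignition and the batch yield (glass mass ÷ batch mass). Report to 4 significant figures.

LOI loss = 32.75 lb; glass = 1388 lb; yield = 97.69%

Mid-chain values are displayed, rounded to four significant digits, as written. Full float precision is maintained through the solve — each reported number sees exactly one rounding. The derived quantities, which include LOI, the totals, the four compositions, net glass mass, the yield, are rebuilt in full float precision, exactly as shown in problem or answer, from the batch weights per 1388 lb of glass.
Per-material ignition loss:
  Tabular alumina: 63.73 × 0.003900 = 0.2485 lb
  SrCO3: 101.8 × 0.2967 = 30.20 lb
  Zircon: 215.8 × 0.001000 = 0.2158 lb
  Glass-grade sand: 1039 × 0.002000 = 2.078 lb
Total LOI = 32.75 lb
Glass = batch − LOI = 1420 − 32.75 = 1388 lb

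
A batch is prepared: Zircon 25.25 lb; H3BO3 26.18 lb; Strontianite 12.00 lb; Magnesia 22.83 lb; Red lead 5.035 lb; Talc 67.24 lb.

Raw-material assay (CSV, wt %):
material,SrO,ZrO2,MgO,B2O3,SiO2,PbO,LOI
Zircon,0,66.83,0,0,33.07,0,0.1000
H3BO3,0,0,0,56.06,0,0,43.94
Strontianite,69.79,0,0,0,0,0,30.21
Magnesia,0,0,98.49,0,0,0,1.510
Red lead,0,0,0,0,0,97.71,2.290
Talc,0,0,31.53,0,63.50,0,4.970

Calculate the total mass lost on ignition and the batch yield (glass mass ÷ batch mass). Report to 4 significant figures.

The working math keeps full precision in every operation. Working values are shown, rounded to four significant digits, alongside each step. Every reported value takes a single rounding. The derived quantities (net glass mass, the totals, ignition loss, the yield, six oxide percentages) are recomputed from the weighed amounts per 139.6 lb of glass at exact precision as they appear in the problem or answer text.
Ignition loss by material:
  Zircon: 25.25 × 0.001000 = 0.02525 lb
  H3BO3: 26.18 × 0.4394 = 11.50 lb
  Strontianite: 12.00 × 0.3021 = 3.625 lb
  Magnesia: 22.83 × 0.01510 = 0.3447 lb
  Red lead: 5.035 × 0.02290 = 0.1153 lb
  Talc: 67.24 × 0.04970 = 3.342 lb
Total LOI = 18.96 lb
Glass = batch − LOI = 158.5 − 18.96 = 139.6 lb

LOI loss = 18.96 lb; glass = 139.6 lb; yield = 88.04%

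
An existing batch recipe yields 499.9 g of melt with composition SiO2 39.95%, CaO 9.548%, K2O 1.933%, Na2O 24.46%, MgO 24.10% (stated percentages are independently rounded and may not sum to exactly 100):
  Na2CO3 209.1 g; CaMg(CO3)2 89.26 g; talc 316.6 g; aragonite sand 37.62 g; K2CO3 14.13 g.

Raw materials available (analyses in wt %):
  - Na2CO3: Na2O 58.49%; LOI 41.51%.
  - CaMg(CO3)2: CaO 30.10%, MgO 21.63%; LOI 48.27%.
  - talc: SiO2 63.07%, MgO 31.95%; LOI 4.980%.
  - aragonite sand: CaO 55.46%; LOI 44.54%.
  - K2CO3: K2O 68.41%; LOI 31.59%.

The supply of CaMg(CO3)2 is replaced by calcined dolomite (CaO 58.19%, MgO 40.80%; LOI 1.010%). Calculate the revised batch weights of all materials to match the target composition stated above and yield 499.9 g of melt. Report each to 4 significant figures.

All internal work maintains full precision in all steps. Values along the way appear rounded to four significant figures in the printout — a single rounding yields each reported number; all derived quantities, including the five compositions, totals, LOI, net glass mass, the yield, are recomputed using the weight values per 499.9 g of glass at full float precision as written in the problem or the answer.
Oxide-by-oxide targets in 499.9 g melt:
  SiO2: 39.95% × 499.9 = 199.7 g
  CaO: 9.548% × 499.9 = 47.73 g
  K2O: 1.933% × 499.9 = 9.663 g
  Na2O: 24.46% × 499.9 = 122.3 g
  MgO: 24.10% × 499.9 = 120.5 g
Oxide-by-oxide audit on the weights just shown, against the basis in use (oxide sums agree with the targets once rounding is allowed for):
  SiO2: 316.6·0.6307 = 199.7 g (target 199.7 g)
  CaO: 47.32·0.5819 + 36.41·0.5546 = 47.73 g (target 47.73 g)
  K2O: 14.13·0.6841 = 9.666 g (target 9.663 g)
  Na2O: 209.1·0.5849 = 122.3 g (target 122.3 g)
  MgO: 47.32·0.4080 + 316.6·0.3195 = 120.5 g (target 120.5 g)
Consistency of the glass mass: the batch minus its LOI: 499.8 g (the Σ of target masses is 499.9 g; the stated basis being 499.9 g — any gap is answer rounding).
Batch grand total — Σ batch = 623.6 g; loss to ignition Σ batch·LOI = 123.7 g; yield, glass over the total, = 80.16%.

Revised batch per 499.9 g melt:
  Na2CO3: 209.1 g
  calcined dolomite: 47.32 g
  talc: 316.6 g
  aragonite sand: 36.41 g
  K2CO3: 14.13 g
Total batch = 623.6 g; LOI loss = 123.7 g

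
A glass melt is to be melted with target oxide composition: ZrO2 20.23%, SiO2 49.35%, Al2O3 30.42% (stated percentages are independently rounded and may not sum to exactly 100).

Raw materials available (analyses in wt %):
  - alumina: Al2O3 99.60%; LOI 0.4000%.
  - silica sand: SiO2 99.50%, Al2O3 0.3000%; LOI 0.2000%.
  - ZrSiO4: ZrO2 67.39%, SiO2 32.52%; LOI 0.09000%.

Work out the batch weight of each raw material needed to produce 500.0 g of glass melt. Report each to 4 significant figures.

Batch per 500.0 g glass melt:
  alumina: 152.1 g
  silica sand: 198.9 g
  ZrSiO4: 150.1 g
Total batch = 501.1 g; LOI loss = 1.141 g; yield = 99.77%

Intermediates are displayed rounded to four significant digits across the worked steps. Each numeric step maintains full float precision in all steps — every reported result undergoes a single rounding — all derived quantities are computed at full precision (totals, ignition loss, three oxide percentages, net glass mass, the yield) from the weighed amounts for 500.0 g of glass as given in the problem or answer text.
Target masses of each oxide per 500.0 g glass melt:
  ZrO2: 20.23% × 500.0 = 101.2 g
  SiO2: 49.35% × 500.0 = 246.8 g
  Al2O3: 30.42% × 500.0 = 152.1 g
Sums-versus-targets review with the batch weights as given, under the basis named above (each sum matches its target mass up to rounding of the answer):
  ZrO2: 150.1·0.6739 = 101.2 g (target 101.2 g)
  SiO2: 198.9·0.9950 + 150.1·0.3252 = 246.7 g (target 246.8 g)
  Al2O3: 152.1·0.9960 + 198.9·0.003000 = 152.1 g (target 152.1 g)
Glass-mass closure: total batch − LOI = 500.0 g (per-oxide target masses sum to 500.0 g; basis as stated: 500.0 g — rounding explains the deltas).
Batch grand total — Σ batch = 501.1 g; LOI loss = Σ batch·LOI = 1.141 g; the yield ratio, glass ÷ batch: 99.77%.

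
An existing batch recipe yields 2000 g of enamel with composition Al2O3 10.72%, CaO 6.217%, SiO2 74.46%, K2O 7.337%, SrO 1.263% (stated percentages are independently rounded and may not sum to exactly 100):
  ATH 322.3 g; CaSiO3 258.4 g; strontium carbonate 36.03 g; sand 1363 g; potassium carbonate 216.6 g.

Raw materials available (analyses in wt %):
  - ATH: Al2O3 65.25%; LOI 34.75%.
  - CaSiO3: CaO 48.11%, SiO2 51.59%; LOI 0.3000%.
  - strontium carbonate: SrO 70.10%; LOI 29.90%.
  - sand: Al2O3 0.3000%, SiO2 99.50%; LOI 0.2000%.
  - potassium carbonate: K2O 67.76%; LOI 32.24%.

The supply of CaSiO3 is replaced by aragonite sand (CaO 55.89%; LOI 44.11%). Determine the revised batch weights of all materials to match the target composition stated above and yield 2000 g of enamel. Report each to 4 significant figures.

Revised batch per 2000 g enamel:
  ATH: 321.7 g
  aragonite sand: 222.5 g
  strontium carbonate: 36.03 g
  sand: 1497 g
  potassium carbonate: 216.6 g
Total batch = 2294 g; LOI loss = 293.5 g

The whole derivation maintains full precision in every operation — in-progress results are printed (rounded to four significant figures) on the page — a single rounding completes every reported number. All derived quantities (the yield, the five compositions, ignition loss, glass mass, the totals) are carried from the weighed amounts per 2000 g of glass in exact precision, exactly as shown in either problem or answer.
Target masses of each oxide per 2000 g enamel:
  Al2O3: 10.72% × 2000 = 214.4 g
  CaO: 6.217% × 2000 = 124.3 g
  SiO2: 74.46% × 2000 = 1489 g
  K2O: 7.337% × 2000 = 146.7 g
  SrO: 1.263% × 2000 = 25.26 g
Per-oxide balance check using the reported weights, at the basis given (every target is met by its sum inside rounding margins):
  Al2O3: 321.7·0.6525 + 1497·0.003000 = 214.4 g (target 214.4 g)
  CaO: 222.5·0.5589 = 124.4 g (target 124.3 g)
  SiO2: 1497·0.9950 = 1490 g (target 1489 g)
  K2O: 216.6·0.6776 = 146.8 g (target 146.7 g)
  SrO: 36.03·0.7010 = 25.26 g (target 25.26 g)
Glass-mass closure: total charge less LOI = 2000 g (the Σ of target masses is 2000 g; basis as stated: 2000 g — differing by rounding only).
Adding the batch up: Σ batch = 2294 g; the LOI term Σ batch·LOI equals 293.5 g; yield = glass ÷ total batch = 87.20%.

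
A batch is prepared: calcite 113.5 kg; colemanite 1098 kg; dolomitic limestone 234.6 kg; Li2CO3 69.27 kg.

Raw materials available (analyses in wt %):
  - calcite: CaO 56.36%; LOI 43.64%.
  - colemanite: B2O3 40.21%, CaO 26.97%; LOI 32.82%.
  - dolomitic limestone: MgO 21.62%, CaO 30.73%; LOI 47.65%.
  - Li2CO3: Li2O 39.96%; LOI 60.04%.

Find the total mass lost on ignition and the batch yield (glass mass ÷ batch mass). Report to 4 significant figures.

In-progress results are rounded off to 4 significant digits when displayed — all internal work maintains full precision at every stage; each reported figure takes just one rounding. All derived quantities are computed in exact precision (ignition loss, the yield, glass mass, the four compositions, the totals) starting from the weights on 952.1 kg of glass, exactly as printed in the question or the answer.
Ignition loss by material:
  calcite: 113.5 × 0.4364 = 49.53 kg
  colemanite: 1098 × 0.3282 = 360.4 kg
  dolomitic limestone: 234.6 × 0.4765 = 111.8 kg
  Li2CO3: 69.27 × 0.6004 = 41.59 kg
Total LOI = 563.3 kg
Glass = batch − LOI = 1515 − 563.3 = 952.1 kg

LOI loss = 563.3 kg; glass = 952.1 kg; yield = 62.83%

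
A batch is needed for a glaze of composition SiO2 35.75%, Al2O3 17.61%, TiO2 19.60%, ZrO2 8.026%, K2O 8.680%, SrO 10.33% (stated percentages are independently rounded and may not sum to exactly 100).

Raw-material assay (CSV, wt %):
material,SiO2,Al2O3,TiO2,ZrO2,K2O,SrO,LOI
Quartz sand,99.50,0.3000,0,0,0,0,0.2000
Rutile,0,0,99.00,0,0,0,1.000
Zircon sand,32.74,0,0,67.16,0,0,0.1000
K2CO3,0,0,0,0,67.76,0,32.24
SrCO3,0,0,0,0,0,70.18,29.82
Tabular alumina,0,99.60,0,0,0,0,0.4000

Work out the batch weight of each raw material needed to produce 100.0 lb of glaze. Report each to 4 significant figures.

Batch per 100.0 lb glaze:
  Quartz sand: 32.00 lb
  Rutile: 19.80 lb
  Zircon sand: 11.95 lb
  K2CO3: 12.81 lb
  SrCO3: 14.72 lb
  Tabular alumina: 17.58 lb
Total batch = 108.9 lb; LOI loss = 8.864 lb; yield = 91.86%

Each numeric step runs at full float precision from first step to last — in-progress results appear (rounded to 4 significant digits) within the worked lines. Exactly one rounding is applied to every reported figure; all derived quantities (the totals, LOI, net glass mass, the six compositions, the yield) are rebuilt from the weighed amounts per 100.0 lb of glass at full precision as they appear in question or answer.
Target oxide masses per 100.0 lb glaze:
  SiO2: 35.75% × 100.0 = 35.75 lb
  Al2O3: 17.61% × 100.0 = 17.61 lb
  TiO2: 19.60% × 100.0 = 19.60 lb
  ZrO2: 8.026% × 100.0 = 8.026 lb
  K2O: 8.680% × 100.0 = 8.680 lb
  SrO: 10.33% × 100.0 = 10.33 lb
Sums-versus-targets review using the reported weights, versus the basis set out (oxide sums agree with the targets modulo rounding of the values):
  SiO2: 32.00·0.9950 + 11.95·0.3274 = 35.75 lb (target 35.75 lb)
  Al2O3: 32.00·0.003000 + 17.58·0.9960 = 17.61 lb (target 17.61 lb)
  TiO2: 19.80·0.9900 = 19.60 lb (target 19.60 lb)
  ZrO2: 11.95·0.6716 = 8.026 lb (target 8.026 lb)
  K2O: 12.81·0.6776 = 8.680 lb (target 8.680 lb)
  SrO: 14.72·0.7018 = 10.33 lb (target 10.33 lb)
Glass-mass bookkeeping: batch Σ − ignition loss = 100.0 lb (oxide target masses add up to 100.0 lb; the stated basis being 100.0 lb — gaps are rounding artifacts).
Total batch = Σ batch = 108.9 lb; Σ batch·LOI gives LOI loss = 8.864 lb; yield = glass ÷ total batch = 91.86%.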